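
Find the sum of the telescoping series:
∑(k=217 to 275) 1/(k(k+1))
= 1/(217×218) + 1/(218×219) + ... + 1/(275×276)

Partial fractions: 1/(k(k+1)) = 1/k - 1/(k+1)
The series telescopes:
= (1/217 - 1/218) + (1/218 - 1/219) + ... + (1/275 - 1/276)
= 1/217 - 1/276
= 59/59892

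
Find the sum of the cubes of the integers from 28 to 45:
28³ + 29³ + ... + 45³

Use ∑_{k=1}^{n} k³ = [n(n+1)/2]², then subtract the first 27 terms.
∑_{k=1}^{45} k³ = [45×46/2]² = 1035² = 1071225
∑_{k=1}^{27} k³ = [27×28/2]² = 378² = 142884
∑_{k=28}^{45} k³ = 1071225 - 142884 = 928341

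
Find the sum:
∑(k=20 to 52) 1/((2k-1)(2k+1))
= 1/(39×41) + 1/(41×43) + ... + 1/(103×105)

Partial fractions: 1/((2k-1)(2k+1)) = (1/2)[1/(2k-1) - 1/(2k+1)]
The series telescopes:
= (1/2)[1/39 - 1/105]
= 11/1365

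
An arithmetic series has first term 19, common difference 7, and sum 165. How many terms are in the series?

Using S = n/2 × [2a + (n-1)d]
165 = n/2 × [2(19) + (n-1)(7)]
165 = n/2 × [38 + 7n - 7]
330 = n × [31 + 7n]
7n² + (31)n - 330 = 0
Discriminant: Δ = (31)² - 4(7)(-330) = 961 + 9240 = 10201
√Δ = 101
n = [-(31) + √Δ] / (2·7) = (-31 + 101) / 14 = 70 / 14 = 5
(The negative root is discarded since n must be a positive integer.)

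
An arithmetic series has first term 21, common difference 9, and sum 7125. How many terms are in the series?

Using S = n/2 × [2a + (n-1)d]
7125 = n/2 × [2(21) + (n-1)(9)]
7125 = n/2 × [42 + 9n - 9]
14250 = n × [33 + 9n]
9n² + (33)n - 14250 = 0
Discriminant: Δ = (33)² - 4(9)(-14250) = 1089 + 513000 = 514089
√Δ = 717
n = [-(33) + √Δ] / (2·9) = (-33 + 717) / 18 = 684 / 18 = 38
(The negative root is discarded since n must be a positive integer.)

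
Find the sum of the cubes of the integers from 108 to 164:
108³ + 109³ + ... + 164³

Use ∑_{k=1}^{n} k³ = [n(n+1)/2]², then subtract the first 107 terms.
∑_{k=1}^{164} k³ = [164×165/2]² = 13530² = 183060900
∑_{k=1}^{107} k³ = [107×108/2]² = 5778² = 33385284
∑_{k=108}^{164} k³ = 183060900 - 33385284 = 149675616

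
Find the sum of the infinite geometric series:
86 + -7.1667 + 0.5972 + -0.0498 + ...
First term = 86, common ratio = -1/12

For |r| < 1, S = a / (1 - r)
S = 86 / (1 - (-1/12))
S = 86 / (13/12)
S = 1032/13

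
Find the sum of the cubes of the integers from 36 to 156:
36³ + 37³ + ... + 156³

Use ∑_{k=1}^{n} k³ = [n(n+1)/2]², then subtract the first 35 terms.
∑_{k=1}^{156} k³ = [156×157/2]² = 12246² = 149964516
∑_{k=1}^{35} k³ = [35×36/2]² = 630² = 396900
∑_{k=36}^{156} k³ = 149964516 - 396900 = 149567616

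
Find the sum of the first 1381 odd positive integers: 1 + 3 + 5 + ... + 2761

Sum of first n odd numbers = n²
= 1381²
= 1907161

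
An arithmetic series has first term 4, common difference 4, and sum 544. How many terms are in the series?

Using S = n/2 × [2a + (n-1)d]
544 = n/2 × [2(4) + (n-1)(4)]
544 = n/2 × [8 + 4n - 4]
1088 = n × [4 + 4n]
4n² + (4)n - 1088 = 0
Discriminant: Δ = (4)² - 4(4)(-1088) = 16 + 17408 = 17424
√Δ = 132
n = [-(4) + √Δ] / (2·4) = (-4 + 132) / 8 = 128 / 8 = 16
(The negative root is discarded since n must be a positive integer.)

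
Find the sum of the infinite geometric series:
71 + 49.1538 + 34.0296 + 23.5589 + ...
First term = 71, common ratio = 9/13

For |r| < 1, S = a / (1 - r)
S = 71 / (1 - (9/13))
S = 71 / (4/13)
S = 923/4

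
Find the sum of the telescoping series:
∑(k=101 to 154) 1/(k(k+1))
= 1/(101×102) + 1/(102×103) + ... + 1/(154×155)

Partial fractions: 1/(k(k+1)) = 1/k - 1/(k+1)
The series telescopes:
= (1/101 - 1/102) + (1/102 - 1/103) + ... + (1/154 - 1/155)
= 1/101 - 1/155
= 54/15655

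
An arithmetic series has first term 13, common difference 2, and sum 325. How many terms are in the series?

Using S = n/2 × [2a + (n-1)d]
325 = n/2 × [2(13) + (n-1)(2)]
325 = n/2 × [26 + 2n - 2]
650 = n × [24 + 2n]
2n² + (24)n - 650 = 0
Discriminant: Δ = (24)² - 4(2)(-650) = 576 + 5200 = 5776
√Δ = 76
n = [-(24) + √Δ] / (2·2) = (-24 + 76) / 4 = 52 / 4 = 13
(The negative root is discarded since n must be a positive integer.)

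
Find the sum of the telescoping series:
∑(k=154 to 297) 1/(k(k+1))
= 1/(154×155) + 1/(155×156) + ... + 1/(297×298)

Partial fractions: 1/(k(k+1)) = 1/k - 1/(k+1)
The series telescopes:
= (1/154 - 1/155) + (1/155 - 1/156) + ... + (1/297 - 1/298)
= 1/154 - 1/298
= 36/11473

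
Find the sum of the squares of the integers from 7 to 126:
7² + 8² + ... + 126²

Use ∑_{k=1}^{n} k² = n(n+1)(2n+1)/6, then subtract the first 6 terms.
∑_{k=1}^{126} k² = 126×127×253/6 = 674751
∑_{k=1}^{6} k² = 6×7×13/6 = 91
∑_{k=7}^{126} k² = 674751 - 91 = 674660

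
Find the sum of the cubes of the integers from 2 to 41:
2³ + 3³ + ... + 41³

Use ∑_{k=1}^{n} k³ = [n(n+1)/2]², then subtract the first 1 terms.
∑_{k=1}^{41} k³ = [41×42/2]² = 861² = 741321
∑_{k=1}^{1} k³ = [1×2/2]² = 1² = 1
∑_{k=2}^{41} k³ = 741321 - 1 = 741320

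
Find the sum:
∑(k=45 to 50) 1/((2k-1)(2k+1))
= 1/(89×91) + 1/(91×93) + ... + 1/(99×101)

Partial fractions: 1/((2k-1)(2k+1)) = (1/2)[1/(2k-1) - 1/(2k+1)]
The series telescopes:
= (1/2)[1/89 - 1/101]
= 6/8989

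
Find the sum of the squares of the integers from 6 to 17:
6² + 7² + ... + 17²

Use ∑_{k=1}^{n} k² = n(n+1)(2n+1)/6, then subtract the first 5 terms.
∑_{k=1}^{17} k² = 17×18×35/6 = 1785
∑_{k=1}^{5} k² = 5×6×11/6 = 55
∑_{k=6}^{17} k² = 1785 - 55 = 1730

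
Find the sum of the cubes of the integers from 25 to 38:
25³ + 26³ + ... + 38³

Use ∑_{k=1}^{n} k³ = [n(n+1)/2]², then subtract the first 24 terms.
∑_{k=1}^{38} k³ = [38×39/2]² = 741² = 549081
∑_{k=1}^{24} k³ = [24×25/2]² = 300² = 90000
∑_{k=25}^{38} k³ = 549081 - 90000 = 459081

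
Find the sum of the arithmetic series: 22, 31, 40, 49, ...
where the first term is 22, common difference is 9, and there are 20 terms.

Sₙ = n/2 × (first + last)
Last term = a + (n-1)d = 22 + (20-1)×9 = 193
S_20 = 20/2 × (22 + 193)
S_20 = 20/2 × 215 = 2150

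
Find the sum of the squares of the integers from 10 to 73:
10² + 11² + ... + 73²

Use ∑_{k=1}^{n} k² = n(n+1)(2n+1)/6, then subtract the first 9 terms.
∑_{k=1}^{73} k² = 73×74×147/6 = 132349
∑_{k=1}^{9} k² = 9×10×19/6 = 285
∑_{k=10}^{73} k² = 132349 - 285 = 132064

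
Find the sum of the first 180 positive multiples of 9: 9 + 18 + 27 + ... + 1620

Factor out 9: = 9(1 + 2 + ... + 180) = 9 × n(n+1)/2
= 9 × 180×181/2
= 9 × 16290
= 146610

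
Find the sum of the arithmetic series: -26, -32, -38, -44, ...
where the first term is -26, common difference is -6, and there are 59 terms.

Sₙ = n/2 × (first + last)
Last term = a + (n-1)d = -26 + (59-1)×(-6) = -374
S_59 = 59/2 × (-26 + (-374))
S_59 = 59/2 × (-400) = -11800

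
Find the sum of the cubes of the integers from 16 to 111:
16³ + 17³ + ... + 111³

Use ∑_{k=1}^{n} k³ = [n(n+1)/2]², then subtract the first 15 terms.
∑_{k=1}^{111} k³ = [111×112/2]² = 6216² = 38638656
∑_{k=1}^{15} k³ = [15×16/2]² = 120² = 14400
∑_{k=16}^{111} k³ = 38638656 - 14400 = 38624256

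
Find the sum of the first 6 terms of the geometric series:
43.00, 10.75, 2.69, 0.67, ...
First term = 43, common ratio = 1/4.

Sₙ = a(1 - rⁿ) / (1 - r)
S_6 = 43(1 - (1/4)^6) / (1 - (1/4))
S_6 = 43(1 - (1/4096)) / (3/4)
S_6 = 58695/1024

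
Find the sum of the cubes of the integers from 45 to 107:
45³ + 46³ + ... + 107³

Use ∑_{k=1}^{n} k³ = [n(n+1)/2]², then subtract the first 44 terms.
∑_{k=1}^{107} k³ = [107×108/2]² = 5778² = 33385284
∑_{k=1}^{44} k³ = [44×45/2]² = 990² = 980100
∑_{k=45}^{107} k³ = 33385284 - 980100 = 32405184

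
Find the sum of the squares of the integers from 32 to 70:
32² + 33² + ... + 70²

Use ∑_{k=1}^{n} k² = n(n+1)(2n+1)/6, then subtract the first 31 terms.
∑_{k=1}^{70} k² = 70×71×141/6 = 116795
∑_{k=1}^{31} k² = 31×32×63/6 = 10416
∑_{k=32}^{70} k² = 116795 - 10416 = 106379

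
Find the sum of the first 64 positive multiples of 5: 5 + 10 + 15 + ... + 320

Factor out 5: = 5(1 + 2 + ... + 64) = 5 × n(n+1)/2
= 5 × 64×65/2
= 5 × 2080
= 10400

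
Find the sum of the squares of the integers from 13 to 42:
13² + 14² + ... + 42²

Use ∑_{k=1}^{n} k² = n(n+1)(2n+1)/6, then subtract the first 12 terms.
∑_{k=1}^{42} k² = 42×43×85/6 = 25585
∑_{k=1}^{12} k² = 12×13×25/6 = 650
∑_{k=13}^{42} k² = 25585 - 650 = 24935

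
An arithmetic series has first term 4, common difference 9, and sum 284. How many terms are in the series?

Using S = n/2 × [2a + (n-1)d]
284 = n/2 × [2(4) + (n-1)(9)]
284 = n/2 × [8 + 9n - 9]
568 = n × [-1 + 9n]
9n² + (-1)n - 568 = 0
Discriminant: Δ = (-1)² - 4(9)(-568) = 1 + 20448 = 20449
√Δ = 143
n = [-(-1) + √Δ] / (2·9) = (1 + 143) / 18 = 144 / 18 = 8
(The negative root is discarded since n must be a positive integer.)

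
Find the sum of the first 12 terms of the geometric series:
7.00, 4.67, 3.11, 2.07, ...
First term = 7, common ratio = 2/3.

Sₙ = a(1 - rⁿ) / (1 - r)
S_12 = 7(1 - (2/3)^12) / (1 - (2/3))
S_12 = 7(1 - (4096/531441)) / (1/3)
S_12 = 3691415/177147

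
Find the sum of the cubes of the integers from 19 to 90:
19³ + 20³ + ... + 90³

Use ∑_{k=1}^{n} k³ = [n(n+1)/2]², then subtract the first 18 terms.
∑_{k=1}^{90} k³ = [90×91/2]² = 4095² = 16769025
∑_{k=1}^{18} k³ = [18×19/2]² = 171² = 29241
∑_{k=19}^{90} k³ = 16769025 - 29241 = 16739784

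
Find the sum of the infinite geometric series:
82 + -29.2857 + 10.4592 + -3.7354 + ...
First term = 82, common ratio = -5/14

For |r| < 1, S = a / (1 - r)
S = 82 / (1 - (-5/14))
S = 82 / (19/14)
S = 1148/19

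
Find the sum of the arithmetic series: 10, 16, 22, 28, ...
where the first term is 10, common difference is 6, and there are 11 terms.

Sₙ = n/2 × (first + last)
Last term = a + (n-1)d = 10 + (11-1)×6 = 70
S_11 = 11/2 × (10 + 70)
S_11 = 11/2 × 80 = 440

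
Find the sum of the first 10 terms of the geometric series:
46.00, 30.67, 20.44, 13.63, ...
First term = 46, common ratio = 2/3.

Sₙ = a(1 - rⁿ) / (1 - r)
S_10 = 46(1 - (2/3)^10) / (1 - (2/3))
S_10 = 46(1 - (1024/59049)) / (1/3)
S_10 = 2669150/19683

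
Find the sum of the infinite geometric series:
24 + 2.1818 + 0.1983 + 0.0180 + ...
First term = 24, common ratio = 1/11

For |r| < 1, S = a / (1 - r)
S = 24 / (1 - (1/11))
S = 24 / (10/11)
S = 132/5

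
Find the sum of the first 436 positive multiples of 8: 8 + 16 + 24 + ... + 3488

Factor out 8: = 8(1 + 2 + ... + 436) = 8 × n(n+1)/2
= 8 × 436×437/2
= 8 × 95266
= 762128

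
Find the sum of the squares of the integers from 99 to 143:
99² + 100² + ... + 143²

Use ∑_{k=1}^{n} k² = n(n+1)(2n+1)/6, then subtract the first 98 terms.
∑_{k=1}^{143} k² = 143×144×287/6 = 984984
∑_{k=1}^{98} k² = 98×99×197/6 = 318549
∑_{k=99}^{143} k² = 984984 - 318549 = 666435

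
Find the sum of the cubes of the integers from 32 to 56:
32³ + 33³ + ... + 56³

Use ∑_{k=1}^{n} k³ = [n(n+1)/2]², then subtract the first 31 terms.
∑_{k=1}^{56} k³ = [56×57/2]² = 1596² = 2547216
∑_{k=1}^{31} k³ = [31×32/2]² = 496² = 246016
∑_{k=32}^{56} k³ = 2547216 - 246016 = 2301200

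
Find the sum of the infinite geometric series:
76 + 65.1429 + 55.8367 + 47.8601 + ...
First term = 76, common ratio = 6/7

For |r| < 1, S = a / (1 - r)
S = 76 / (1 - (6/7))
S = 76 / (1/7)
S = 532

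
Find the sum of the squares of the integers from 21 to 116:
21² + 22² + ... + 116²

Use ∑_{k=1}^{n} k² = n(n+1)(2n+1)/6, then subtract the first 20 terms.
∑_{k=1}^{116} k² = 116×117×233/6 = 527046
∑_{k=1}^{20} k² = 20×21×41/6 = 2870
∑_{k=21}^{116} k² = 527046 - 2870 = 524176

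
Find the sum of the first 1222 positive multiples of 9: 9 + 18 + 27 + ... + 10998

Factor out 9: = 9(1 + 2 + ... + 1222) = 9 × n(n+1)/2
= 9 × 1222×1223/2
= 9 × 747253
= 6725277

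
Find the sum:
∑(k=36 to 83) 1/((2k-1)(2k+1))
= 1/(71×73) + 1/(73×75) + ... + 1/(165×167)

Partial fractions: 1/((2k-1)(2k+1)) = (1/2)[1/(2k-1) - 1/(2k+1)]
The series telescopes:
= (1/2)[1/71 - 1/167]
= 48/11857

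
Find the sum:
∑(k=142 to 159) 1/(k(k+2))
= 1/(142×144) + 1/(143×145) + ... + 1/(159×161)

Partial fractions: 1/(k(k+2)) = (1/2)[1/k - 1/(k+2)]
Telescoping leaves the first two and last two terms:
= (1/2)[1/142 + 1/143 - 1/160 - 1/161]
= 411687/523082560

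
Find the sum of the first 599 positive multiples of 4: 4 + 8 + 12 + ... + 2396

Factor out 4: = 4(1 + 2 + ... + 599) = 4 × n(n+1)/2
= 4 × 599×600/2
= 4 × 179700
= 718800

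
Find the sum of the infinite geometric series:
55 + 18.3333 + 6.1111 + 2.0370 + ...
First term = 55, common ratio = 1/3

For |r| < 1, S = a / (1 - r)
S = 55 / (1 - (1/3))
S = 55 / (2/3)
S = 165/2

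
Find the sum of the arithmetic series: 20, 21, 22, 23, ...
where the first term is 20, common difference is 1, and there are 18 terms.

Sₙ = n/2 × (first + last)
Last term = a + (n-1)d = 20 + (18-1)×1 = 37
S_18 = 18/2 × (20 + 37)
S_18 = 18/2 × 57 = 513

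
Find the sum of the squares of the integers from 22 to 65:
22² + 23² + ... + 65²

Use ∑_{k=1}^{n} k² = n(n+1)(2n+1)/6, then subtract the first 21 terms.
∑_{k=1}^{65} k² = 65×66×131/6 = 93665
∑_{k=1}^{21} k² = 21×22×43/6 = 3311
∑_{k=22}^{65} k² = 93665 - 3311 = 90354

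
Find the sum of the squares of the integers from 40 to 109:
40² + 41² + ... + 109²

Use ∑_{k=1}^{n} k² = n(n+1)(2n+1)/6, then subtract the first 39 terms.
∑_{k=1}^{109} k² = 109×110×219/6 = 437635
∑_{k=1}^{39} k² = 39×40×79/6 = 20540
∑_{k=40}^{109} k² = 437635 - 20540 = 417095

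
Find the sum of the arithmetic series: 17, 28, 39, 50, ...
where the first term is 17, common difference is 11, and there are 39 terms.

Sₙ = n/2 × (first + last)
Last term = a + (n-1)d = 17 + (39-1)×11 = 435
S_39 = 39/2 × (17 + 435)
S_39 = 39/2 × 452 = 8814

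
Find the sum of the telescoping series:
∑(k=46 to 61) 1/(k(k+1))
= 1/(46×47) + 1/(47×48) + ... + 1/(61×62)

Partial fractions: 1/(k(k+1)) = 1/k - 1/(k+1)
The series telescopes:
= (1/46 - 1/47) + (1/47 - 1/48) + ... + (1/61 - 1/62)
= 1/46 - 1/62
= 4/713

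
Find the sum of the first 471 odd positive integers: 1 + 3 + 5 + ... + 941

Sum of first n odd numbers = n²
= 471²
= 221841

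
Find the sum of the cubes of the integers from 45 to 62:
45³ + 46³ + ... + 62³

Use ∑_{k=1}^{n} k³ = [n(n+1)/2]², then subtract the first 44 terms.
∑_{k=1}^{62} k³ = [62×63/2]² = 1953² = 3814209
∑_{k=1}^{44} k³ = [44×45/2]² = 990² = 980100
∑_{k=45}^{62} k³ = 3814209 - 980100 = 2834109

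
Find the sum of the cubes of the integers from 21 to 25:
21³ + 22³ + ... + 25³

Use ∑_{k=1}^{n} k³ = [n(n+1)/2]², then subtract the first 20 terms.
∑_{k=1}^{25} k³ = [25×26/2]² = 325² = 105625
∑_{k=1}^{20} k³ = [20×21/2]² = 210² = 44100
∑_{k=21}^{25} k³ = 105625 - 44100 = 61525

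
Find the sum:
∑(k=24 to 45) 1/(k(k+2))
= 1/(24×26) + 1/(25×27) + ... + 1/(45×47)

Partial fractions: 1/(k(k+2)) = (1/2)[1/k - 1/(k+2)]
Telescoping leaves the first two and last two terms:
= (1/2)[1/24 + 1/25 - 1/46 - 1/47]
= 25069/1297200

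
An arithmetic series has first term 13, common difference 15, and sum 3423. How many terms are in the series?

Using S = n/2 × [2a + (n-1)d]
3423 = n/2 × [2(13) + (n-1)(15)]
3423 = n/2 × [26 + 15n - 15]
6846 = n × [11 + 15n]
15n² + (11)n - 6846 = 0
Discriminant: Δ = (11)² - 4(15)(-6846) = 121 + 410760 = 410881
√Δ = 641
n = [-(11) + √Δ] / (2·15) = (-11 + 641) / 30 = 630 / 30 = 21
(The negative root is discarded since n must be a positive integer.)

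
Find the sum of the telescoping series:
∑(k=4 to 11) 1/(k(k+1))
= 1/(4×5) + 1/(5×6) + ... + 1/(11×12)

Partial fractions: 1/(k(k+1)) = 1/k - 1/(k+1)
The series telescopes:
= (1/4 - 1/5) + (1/5 - 1/6) + ... + (1/11 - 1/12)
= 1/4 - 1/12
= 1/6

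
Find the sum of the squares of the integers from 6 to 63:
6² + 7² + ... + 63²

Use ∑_{k=1}^{n} k² = n(n+1)(2n+1)/6, then subtract the first 5 terms.
∑_{k=1}^{63} k² = 63×64×127/6 = 85344
∑_{k=1}^{5} k² = 5×6×11/6 = 55
∑_{k=6}^{63} k² = 85344 - 55 = 85289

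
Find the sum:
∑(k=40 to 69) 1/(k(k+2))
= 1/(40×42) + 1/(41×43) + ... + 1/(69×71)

Partial fractions: 1/(k(k+2)) = (1/2)[1/k - 1/(k+2)]
Telescoping leaves the first two and last two terms:
= (1/2)[1/40 + 1/41 - 1/70 - 1/71]
= 17133/1630160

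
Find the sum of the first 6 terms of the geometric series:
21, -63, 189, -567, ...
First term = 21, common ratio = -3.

Sₙ = a(1 - rⁿ) / (1 - r)
S_6 = 21(1 - (-3)^6) / (1 - (-3))
S_6 = 21(1 - 729) / (4)
S_6 = -3822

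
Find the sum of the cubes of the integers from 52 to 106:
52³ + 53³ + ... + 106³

Use ∑_{k=1}^{n} k³ = [n(n+1)/2]², then subtract the first 51 terms.
∑_{k=1}^{106} k³ = [106×107/2]² = 5671² = 32160241
∑_{k=1}^{51} k³ = [51×52/2]² = 1326² = 1758276
∑_{k=52}^{106} k³ = 32160241 - 1758276 = 30401965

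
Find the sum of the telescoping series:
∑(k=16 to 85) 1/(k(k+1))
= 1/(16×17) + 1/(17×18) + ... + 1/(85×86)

Partial fractions: 1/(k(k+1)) = 1/k - 1/(k+1)
The series telescopes:
= (1/16 - 1/17) + (1/17 - 1/18) + ... + (1/85 - 1/86)
= 1/16 - 1/86
= 35/688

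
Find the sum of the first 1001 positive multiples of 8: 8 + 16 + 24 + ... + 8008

Factor out 8: = 8(1 + 2 + ... + 1001) = 8 × n(n+1)/2
= 8 × 1001×1002/2
= 8 × 501501
= 4012008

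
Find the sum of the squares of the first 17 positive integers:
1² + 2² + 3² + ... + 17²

Formula: ∑k² = n(n+1)(2n+1)/6
= 17×18×35/6
= 10710/6
= 1785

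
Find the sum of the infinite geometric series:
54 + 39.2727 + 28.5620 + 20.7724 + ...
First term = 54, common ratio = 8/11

For |r| < 1, S = a / (1 - r)
S = 54 / (1 - (8/11))
S = 54 / (3/11)
S = 198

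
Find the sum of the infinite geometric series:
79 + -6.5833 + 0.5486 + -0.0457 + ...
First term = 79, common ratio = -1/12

For |r| < 1, S = a / (1 - r)
S = 79 / (1 - (-1/12))
S = 79 / (13/12)
S = 948/13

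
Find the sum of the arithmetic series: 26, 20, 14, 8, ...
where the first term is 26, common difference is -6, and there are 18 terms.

Sₙ = n/2 × (first + last)
Last term = a + (n-1)d = 26 + (18-1)×(-6) = -76
S_18 = 18/2 × (26 + (-76))
S_18 = 18/2 × (-50) = -450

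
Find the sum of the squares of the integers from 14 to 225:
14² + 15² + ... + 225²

Use ∑_{k=1}^{n} k² = n(n+1)(2n+1)/6, then subtract the first 13 terms.
∑_{k=1}^{225} k² = 225×226×451/6 = 3822225
∑_{k=1}^{13} k² = 13×14×27/6 = 819
∑_{k=14}^{225} k² = 3822225 - 819 = 3821406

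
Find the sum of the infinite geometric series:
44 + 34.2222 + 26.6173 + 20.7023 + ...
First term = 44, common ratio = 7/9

For |r| < 1, S = a / (1 - r)
S = 44 / (1 - (7/9))
S = 44 / (2/9)
S = 198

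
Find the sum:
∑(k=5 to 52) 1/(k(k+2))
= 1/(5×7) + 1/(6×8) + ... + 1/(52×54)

Partial fractions: 1/(k(k+2)) = (1/2)[1/k - 1/(k+2)]
Telescoping leaves the first two and last two terms:
= (1/2)[1/5 + 1/6 - 1/53 - 1/54]
= 1178/7155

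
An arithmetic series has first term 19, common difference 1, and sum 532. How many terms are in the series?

Using S = n/2 × [2a + (n-1)d]
532 = n/2 × [2(19) + (n-1)(1)]
532 = n/2 × [38 + 1n - 1]
1064 = n × [37 + 1n]
1n² + (37)n - 1064 = 0
Discriminant: Δ = (37)² - 4(1)(-1064) = 1369 + 4256 = 5625
√Δ = 75
n = [-(37) + √Δ] / (2·1) = (-37 + 75) / 2 = 38 / 2 = 19
(The negative root is discarded since n must be a positive integer.)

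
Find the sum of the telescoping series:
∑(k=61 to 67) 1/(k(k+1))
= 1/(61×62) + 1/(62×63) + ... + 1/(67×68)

Partial fractions: 1/(k(k+1)) = 1/k - 1/(k+1)
The series telescopes:
= (1/61 - 1/62) + (1/62 - 1/63) + ... + (1/67 - 1/68)
= 1/61 - 1/68
= 7/4148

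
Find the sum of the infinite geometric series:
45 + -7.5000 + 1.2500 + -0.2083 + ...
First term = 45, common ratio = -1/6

For |r| < 1, S = a / (1 - r)
S = 45 / (1 - (-1/6))
S = 45 / (7/6)
S = 270/7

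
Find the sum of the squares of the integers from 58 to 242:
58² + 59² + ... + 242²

Use ∑_{k=1}^{n} k² = n(n+1)(2n+1)/6, then subtract the first 57 terms.
∑_{k=1}^{242} k² = 242×243×485/6 = 4753485
∑_{k=1}^{57} k² = 57×58×115/6 = 63365
∑_{k=58}^{242} k² = 4753485 - 63365 = 4690120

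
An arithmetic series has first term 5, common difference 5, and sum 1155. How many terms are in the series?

Using S = n/2 × [2a + (n-1)d]
1155 = n/2 × [2(5) + (n-1)(5)]
1155 = n/2 × [10 + 5n - 5]
2310 = n × [5 + 5n]
5n² + (5)n - 2310 = 0
Discriminant: Δ = (5)² - 4(5)(-2310) = 25 + 46200 = 46225
√Δ = 215
n = [-(5) + √Δ] / (2·5) = (-5 + 215) / 10 = 210 / 10 = 21
(The negative root is discarded since n must be a positive integer.)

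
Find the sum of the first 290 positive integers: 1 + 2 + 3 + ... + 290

Formula: ∑k = n(n+1)/2
= 290×291/2
= 84390/2
= 42195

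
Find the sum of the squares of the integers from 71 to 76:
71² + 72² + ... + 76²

Use ∑_{k=1}^{n} k² = n(n+1)(2n+1)/6, then subtract the first 70 terms.
∑_{k=1}^{76} k² = 76×77×153/6 = 149226
∑_{k=1}^{70} k² = 70×71×141/6 = 116795
∑_{k=71}^{76} k² = 149226 - 116795 = 32431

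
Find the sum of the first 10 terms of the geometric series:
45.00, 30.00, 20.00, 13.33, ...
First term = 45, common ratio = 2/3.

Sₙ = a(1 - rⁿ) / (1 - r)
S_10 = 45(1 - (2/3)^10) / (1 - (2/3))
S_10 = 45(1 - (1024/59049)) / (1/3)
S_10 = 290125/2187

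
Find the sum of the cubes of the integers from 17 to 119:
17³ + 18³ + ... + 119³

Use ∑_{k=1}^{n} k³ = [n(n+1)/2]², then subtract the first 16 terms.
∑_{k=1}^{119} k³ = [119×120/2]² = 7140² = 50979600
∑_{k=1}^{16} k³ = [16×17/2]² = 136² = 18496
∑_{k=17}^{119} k³ = 50979600 - 18496 = 50961104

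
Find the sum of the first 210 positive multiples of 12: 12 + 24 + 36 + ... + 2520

Factor out 12: = 12(1 + 2 + ... + 210) = 12 × n(n+1)/2
= 12 × 210×211/2
= 12 × 22155
= 265860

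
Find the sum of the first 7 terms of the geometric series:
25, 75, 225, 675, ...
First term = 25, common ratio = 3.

Sₙ = a(1 - rⁿ) / (1 - r)
S_7 = 25(1 - 3^7) / (1 - 3)
S_7 = 25(1 - 2187) / (-2)
S_7 = 27325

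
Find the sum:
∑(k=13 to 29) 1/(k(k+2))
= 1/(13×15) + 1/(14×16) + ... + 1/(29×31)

Partial fractions: 1/(k(k+2)) = (1/2)[1/k - 1/(k+2)]
Telescoping leaves the first two and last two terms:
= (1/2)[1/13 + 1/14 - 1/30 - 1/31]
= 1751/42315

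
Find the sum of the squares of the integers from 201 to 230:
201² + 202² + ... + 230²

Use ∑_{k=1}^{n} k² = n(n+1)(2n+1)/6, then subtract the first 200 terms.
∑_{k=1}^{230} k² = 230×231×461/6 = 4082155
∑_{k=1}^{200} k² = 200×201×401/6 = 2686700
∑_{k=201}^{230} k² = 4082155 - 2686700 = 1395455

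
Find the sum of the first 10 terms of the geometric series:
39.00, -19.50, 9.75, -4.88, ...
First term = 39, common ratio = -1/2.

Sₙ = a(1 - rⁿ) / (1 - r)
S_10 = 39(1 - (-1/2)^10) / (1 - (-1/2))
S_10 = 39(1 - (1/1024)) / (3/2)
S_10 = 13299/512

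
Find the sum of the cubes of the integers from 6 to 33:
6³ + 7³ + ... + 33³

Use ∑_{k=1}^{n} k³ = [n(n+1)/2]², then subtract the first 5 terms.
∑_{k=1}^{33} k³ = [33×34/2]² = 561² = 314721
∑_{k=1}^{5} k³ = [5×6/2]² = 15² = 225
∑_{k=6}^{33} k³ = 314721 - 225 = 314496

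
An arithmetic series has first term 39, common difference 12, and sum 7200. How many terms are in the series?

Using S = n/2 × [2a + (n-1)d]
7200 = n/2 × [2(39) + (n-1)(12)]
7200 = n/2 × [78 + 12n - 12]
14400 = n × [66 + 12n]
12n² + (66)n - 14400 = 0
Discriminant: Δ = (66)² - 4(12)(-14400) = 4356 + 691200 = 695556
√Δ = 834
n = [-(66) + √Δ] / (2·12) = (-66 + 834) / 24 = 768 / 24 = 32
(The negative root is discarded since n must be a positive integer.)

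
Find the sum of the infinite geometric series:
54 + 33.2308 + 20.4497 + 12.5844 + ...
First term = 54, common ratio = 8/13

For |r| < 1, S = a / (1 - r)
S = 54 / (1 - (8/13))
S = 54 / (5/13)
S = 702/5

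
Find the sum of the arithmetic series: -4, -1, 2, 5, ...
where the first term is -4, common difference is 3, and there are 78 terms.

Sₙ = n/2 × (first + last)
Last term = a + (n-1)d = -4 + (78-1)×3 = 227
S_78 = 78/2 × (-4 + 227)
S_78 = 78/2 × 223 = 8697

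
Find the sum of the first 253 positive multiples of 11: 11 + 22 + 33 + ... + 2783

Factor out 11: = 11(1 + 2 + ... + 253) = 11 × n(n+1)/2
= 11 × 253×254/2
= 11 × 32131
= 353441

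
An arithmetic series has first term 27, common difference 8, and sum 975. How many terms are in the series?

Using S = n/2 × [2a + (n-1)d]
975 = n/2 × [2(27) + (n-1)(8)]
975 = n/2 × [54 + 8n - 8]
1950 = n × [46 + 8n]
8n² + (46)n - 1950 = 0
Discriminant: Δ = (46)² - 4(8)(-1950) = 2116 + 62400 = 64516
√Δ = 254
n = [-(46) + √Δ] / (2·8) = (-46 + 254) / 16 = 208 / 16 = 13
(The negative root is discarded since n must be a positive integer.)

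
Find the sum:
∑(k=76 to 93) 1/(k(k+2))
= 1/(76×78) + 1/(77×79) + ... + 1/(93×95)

Partial fractions: 1/(k(k+2)) = (1/2)[1/k - 1/(k+2)]
Telescoping leaves the first two and last two terms:
= (1/2)[1/76 + 1/77 - 1/94 - 1/95]
= 6849/2750440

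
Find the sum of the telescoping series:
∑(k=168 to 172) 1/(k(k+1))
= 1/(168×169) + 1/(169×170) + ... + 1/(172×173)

Partial fractions: 1/(k(k+1)) = 1/k - 1/(k+1)
The series telescopes:
= (1/168 - 1/169) + (1/169 - 1/170) + ... + (1/172 - 1/173)
= 1/168 - 1/173
= 5/29064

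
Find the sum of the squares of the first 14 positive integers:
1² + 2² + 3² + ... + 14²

Formula: ∑k² = n(n+1)(2n+1)/6
= 14×15×29/6
= 6090/6
= 1015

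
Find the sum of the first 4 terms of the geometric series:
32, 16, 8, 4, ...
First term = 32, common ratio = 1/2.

Sₙ = a(1 - rⁿ) / (1 - r)
S_4 = 32(1 - (1/2)^4) / (1 - (1/2))
S_4 = 32(1 - (1/16)) / (1/2)
S_4 = 60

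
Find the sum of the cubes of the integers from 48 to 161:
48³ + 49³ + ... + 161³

Use ∑_{k=1}^{n} k³ = [n(n+1)/2]², then subtract the first 47 terms.
∑_{k=1}^{161} k³ = [161×162/2]² = 13041² = 170067681
∑_{k=1}^{47} k³ = [47×48/2]² = 1128² = 1272384
∑_{k=48}^{161} k³ = 170067681 - 1272384 = 168795297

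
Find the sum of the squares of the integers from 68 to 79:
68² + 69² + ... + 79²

Use ∑_{k=1}^{n} k² = n(n+1)(2n+1)/6, then subtract the first 67 terms.
∑_{k=1}^{79} k² = 79×80×159/6 = 167480
∑_{k=1}^{67} k² = 67×68×135/6 = 102510
∑_{k=68}^{79} k² = 167480 - 102510 = 64970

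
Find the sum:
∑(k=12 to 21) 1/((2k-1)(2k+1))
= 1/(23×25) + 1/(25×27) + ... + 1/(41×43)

Partial fractions: 1/((2k-1)(2k+1)) = (1/2)[1/(2k-1) - 1/(2k+1)]
The series telescopes:
= (1/2)[1/23 - 1/43]
= 10/989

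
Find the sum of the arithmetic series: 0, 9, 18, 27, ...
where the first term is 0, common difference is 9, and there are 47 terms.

Sₙ = n/2 × (first + last)
Last term = a + (n-1)d = 0 + (47-1)×9 = 414
S_47 = 47/2 × (0 + 414)
S_47 = 47/2 × 414 = 9729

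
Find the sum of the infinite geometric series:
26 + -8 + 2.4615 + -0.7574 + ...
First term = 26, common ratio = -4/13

For |r| < 1, S = a / (1 - r)
S = 26 / (1 - (-4/13))
S = 26 / (17/13)
S = 338/17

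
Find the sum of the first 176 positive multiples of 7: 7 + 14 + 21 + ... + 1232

Factor out 7: = 7(1 + 2 + ... + 176) = 7 × n(n+1)/2
= 7 × 176×177/2
= 7 × 15576
= 109032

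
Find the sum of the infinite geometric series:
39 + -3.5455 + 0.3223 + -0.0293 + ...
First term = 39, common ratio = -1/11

For |r| < 1, S = a / (1 - r)
S = 39 / (1 - (-1/11))
S = 39 / (12/11)
S = 143/4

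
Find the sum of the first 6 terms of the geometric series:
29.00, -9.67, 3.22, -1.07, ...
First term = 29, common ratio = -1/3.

Sₙ = a(1 - rⁿ) / (1 - r)
S_6 = 29(1 - (-1/3)^6) / (1 - (-1/3))
S_6 = 29(1 - (1/729)) / (4/3)
S_6 = 5278/243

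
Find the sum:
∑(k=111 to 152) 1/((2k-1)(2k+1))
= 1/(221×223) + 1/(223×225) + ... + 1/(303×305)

Partial fractions: 1/((2k-1)(2k+1)) = (1/2)[1/(2k-1) - 1/(2k+1)]
The series telescopes:
= (1/2)[1/221 - 1/305]
= 42/67405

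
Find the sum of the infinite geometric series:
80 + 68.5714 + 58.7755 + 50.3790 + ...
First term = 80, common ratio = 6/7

For |r| < 1, S = a / (1 - r)
S = 80 / (1 - (6/7))
S = 80 / (1/7)
S = 560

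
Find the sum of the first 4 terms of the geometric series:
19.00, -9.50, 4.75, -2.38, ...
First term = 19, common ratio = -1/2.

Sₙ = a(1 - rⁿ) / (1 - r)
S_4 = 19(1 - (-1/2)^4) / (1 - (-1/2))
S_4 = 19(1 - (1/16)) / (3/2)
S_4 = 95/8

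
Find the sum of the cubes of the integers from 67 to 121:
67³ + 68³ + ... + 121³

Use ∑_{k=1}^{n} k³ = [n(n+1)/2]², then subtract the first 66 terms.
∑_{k=1}^{121} k³ = [121×122/2]² = 7381² = 54479161
∑_{k=1}^{66} k³ = [66×67/2]² = 2211² = 4888521
∑_{k=67}^{121} k³ = 54479161 - 4888521 = 49590640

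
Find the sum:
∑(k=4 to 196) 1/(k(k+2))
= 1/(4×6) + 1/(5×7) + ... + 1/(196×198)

Partial fractions: 1/(k(k+2)) = (1/2)[1/k - 1/(k+2)]
Telescoping leaves the first two and last two terms:
= (1/2)[1/4 + 1/5 - 1/197 - 1/198]
= 171577/780120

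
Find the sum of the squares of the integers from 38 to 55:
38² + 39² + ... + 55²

Use ∑_{k=1}^{n} k² = n(n+1)(2n+1)/6, then subtract the first 37 terms.
∑_{k=1}^{55} k² = 55×56×111/6 = 56980
∑_{k=1}^{37} k² = 37×38×75/6 = 17575
∑_{k=38}^{55} k² = 56980 - 17575 = 39405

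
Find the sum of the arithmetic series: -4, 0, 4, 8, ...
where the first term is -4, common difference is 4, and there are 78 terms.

Sₙ = n/2 × (first + last)
Last term = a + (n-1)d = -4 + (78-1)×4 = 304
S_78 = 78/2 × (-4 + 304)
S_78 = 78/2 × 300 = 11700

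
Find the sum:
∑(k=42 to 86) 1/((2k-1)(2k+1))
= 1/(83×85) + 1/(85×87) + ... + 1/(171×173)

Partial fractions: 1/((2k-1)(2k+1)) = (1/2)[1/(2k-1) - 1/(2k+1)]
The series telescopes:
= (1/2)[1/83 - 1/173]
= 45/14359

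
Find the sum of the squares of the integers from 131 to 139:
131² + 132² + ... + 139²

Use ∑_{k=1}^{n} k² = n(n+1)(2n+1)/6, then subtract the first 130 terms.
∑_{k=1}^{139} k² = 139×140×279/6 = 904890
∑_{k=1}^{130} k² = 130×131×261/6 = 740805
∑_{k=131}^{139} k² = 904890 - 740805 = 164085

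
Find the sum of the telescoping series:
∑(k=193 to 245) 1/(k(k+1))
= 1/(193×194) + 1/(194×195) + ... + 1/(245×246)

Partial fractions: 1/(k(k+1)) = 1/k - 1/(k+1)
The series telescopes:
= (1/193 - 1/194) + (1/194 - 1/195) + ... + (1/245 - 1/246)
= 1/193 - 1/246
= 53/47478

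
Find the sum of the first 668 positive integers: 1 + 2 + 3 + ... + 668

Formula: ∑k = n(n+1)/2
= 668×669/2
= 446892/2
= 223446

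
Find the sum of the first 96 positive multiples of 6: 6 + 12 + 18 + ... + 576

Factor out 6: = 6(1 + 2 + ... + 96) = 6 × n(n+1)/2
= 6 × 96×97/2
= 6 × 4656
= 27936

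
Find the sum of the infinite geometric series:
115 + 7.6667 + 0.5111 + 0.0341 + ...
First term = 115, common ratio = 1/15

For |r| < 1, S = a / (1 - r)
S = 115 / (1 - (1/15))
S = 115 / (14/15)
S = 1725/14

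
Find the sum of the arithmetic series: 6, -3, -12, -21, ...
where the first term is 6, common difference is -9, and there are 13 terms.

Sₙ = n/2 × (first + last)
Last term = a + (n-1)d = 6 + (13-1)×(-9) = -102
S_13 = 13/2 × (6 + (-102))
S_13 = 13/2 × (-96) = -624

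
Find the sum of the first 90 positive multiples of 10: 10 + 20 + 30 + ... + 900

Factor out 10: = 10(1 + 2 + ... + 90) = 10 × n(n+1)/2
= 10 × 90×91/2
= 10 × 4095
= 40950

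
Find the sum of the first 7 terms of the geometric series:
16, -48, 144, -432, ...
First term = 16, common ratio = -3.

Sₙ = a(1 - rⁿ) / (1 - r)
S_7 = 16(1 - (-3)^7) / (1 - (-3))
S_7 = 16(1 - (-2187)) / (4)
S_7 = 8752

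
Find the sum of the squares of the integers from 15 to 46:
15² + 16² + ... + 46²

Use ∑_{k=1}^{n} k² = n(n+1)(2n+1)/6, then subtract the first 14 terms.
∑_{k=1}^{46} k² = 46×47×93/6 = 33511
∑_{k=1}^{14} k² = 14×15×29/6 = 1015
∑_{k=15}^{46} k² = 33511 - 1015 = 32496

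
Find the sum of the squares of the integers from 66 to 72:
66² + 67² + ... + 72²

Use ∑_{k=1}^{n} k² = n(n+1)(2n+1)/6, then subtract the first 65 terms.
∑_{k=1}^{72} k² = 72×73×145/6 = 127020
∑_{k=1}^{65} k² = 65×66×131/6 = 93665
∑_{k=66}^{72} k² = 127020 - 93665 = 33355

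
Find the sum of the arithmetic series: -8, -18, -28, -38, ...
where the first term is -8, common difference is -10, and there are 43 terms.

Sₙ = n/2 × (first + last)
Last term = a + (n-1)d = -8 + (43-1)×(-10) = -428
S_43 = 43/2 × (-8 + (-428))
S_43 = 43/2 × (-436) = -9374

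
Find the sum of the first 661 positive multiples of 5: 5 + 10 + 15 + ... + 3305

Factor out 5: = 5(1 + 2 + ... + 661) = 5 × n(n+1)/2
= 5 × 661×662/2
= 5 × 218791
= 1093955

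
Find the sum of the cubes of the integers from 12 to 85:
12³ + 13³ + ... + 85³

Use ∑_{k=1}^{n} k³ = [n(n+1)/2]², then subtract the first 11 terms.
∑_{k=1}^{85} k³ = [85×86/2]² = 3655² = 13359025
∑_{k=1}^{11} k³ = [11×12/2]² = 66² = 4356
∑_{k=12}^{85} k³ = 13359025 - 4356 = 13354669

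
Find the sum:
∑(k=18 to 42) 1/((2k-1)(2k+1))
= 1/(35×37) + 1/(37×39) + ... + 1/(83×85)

Partial fractions: 1/((2k-1)(2k+1)) = (1/2)[1/(2k-1) - 1/(2k+1)]
The series telescopes:
= (1/2)[1/35 - 1/85]
= 1/119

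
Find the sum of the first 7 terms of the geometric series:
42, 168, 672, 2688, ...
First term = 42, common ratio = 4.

Sₙ = a(1 - rⁿ) / (1 - r)
S_7 = 42(1 - 4^7) / (1 - 4)
S_7 = 42(1 - 16384) / (-3)
S_7 = 229362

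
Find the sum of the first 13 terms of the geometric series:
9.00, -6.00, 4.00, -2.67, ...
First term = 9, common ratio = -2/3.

Sₙ = a(1 - rⁿ) / (1 - r)
S_13 = 9(1 - (-2/3)^13) / (1 - (-2/3))
S_13 = 9(1 - (-8192/1594323)) / (5/3)
S_13 = 320503/59049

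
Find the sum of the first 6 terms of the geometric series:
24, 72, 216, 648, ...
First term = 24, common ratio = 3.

Sₙ = a(1 - rⁿ) / (1 - r)
S_6 = 24(1 - 3^6) / (1 - 3)
S_6 = 24(1 - 729) / (-2)
S_6 = 8736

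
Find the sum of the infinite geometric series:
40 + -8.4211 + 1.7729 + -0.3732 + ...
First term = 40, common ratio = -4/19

For |r| < 1, S = a / (1 - r)
S = 40 / (1 - (-4/19))
S = 40 / (23/19)
S = 760/23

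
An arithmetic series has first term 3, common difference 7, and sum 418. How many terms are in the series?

Using S = n/2 × [2a + (n-1)d]
418 = n/2 × [2(3) + (n-1)(7)]
418 = n/2 × [6 + 7n - 7]
836 = n × [-1 + 7n]
7n² + (-1)n - 836 = 0
Discriminant: Δ = (-1)² - 4(7)(-836) = 1 + 23408 = 23409
√Δ = 153
n = [-(-1) + √Δ] / (2·7) = (1 + 153) / 14 = 154 / 14 = 11
(The negative root is discarded since n must be a positive integer.)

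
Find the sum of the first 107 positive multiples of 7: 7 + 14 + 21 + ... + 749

Factor out 7: = 7(1 + 2 + ... + 107) = 7 × n(n+1)/2
= 7 × 107×108/2
= 7 × 5778
= 40446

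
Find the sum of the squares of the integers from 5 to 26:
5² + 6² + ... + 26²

Use ∑_{k=1}^{n} k² = n(n+1)(2n+1)/6, then subtract the first 4 terms.
∑_{k=1}^{26} k² = 26×27×53/6 = 6201
∑_{k=1}^{4} k² = 4×5×9/6 = 30
∑_{k=5}^{26} k² = 6201 - 30 = 6171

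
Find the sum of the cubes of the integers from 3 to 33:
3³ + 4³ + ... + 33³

Use ∑_{k=1}^{n} k³ = [n(n+1)/2]², then subtract the first 2 terms.
∑_{k=1}^{33} k³ = [33×34/2]² = 561² = 314721
∑_{k=1}^{2} k³ = [2×3/2]² = 3² = 9
∑_{k=3}^{33} k³ = 314721 - 9 = 314712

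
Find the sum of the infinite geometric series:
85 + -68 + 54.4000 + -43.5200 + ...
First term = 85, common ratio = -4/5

For |r| < 1, S = a / (1 - r)
S = 85 / (1 - (-4/5))
S = 85 / (9/5)
S = 425/9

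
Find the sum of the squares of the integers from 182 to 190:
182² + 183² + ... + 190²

Use ∑_{k=1}^{n} k² = n(n+1)(2n+1)/6, then subtract the first 181 terms.
∑_{k=1}^{190} k² = 190×191×381/6 = 2304415
∑_{k=1}^{181} k² = 181×182×363/6 = 1992991
∑_{k=182}^{190} k² = 2304415 - 1992991 = 311424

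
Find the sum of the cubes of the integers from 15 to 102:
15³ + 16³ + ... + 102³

Use ∑_{k=1}^{n} k³ = [n(n+1)/2]², then subtract the first 14 terms.
∑_{k=1}^{102} k³ = [102×103/2]² = 5253² = 27594009
∑_{k=1}^{14} k³ = [14×15/2]² = 105² = 11025
∑_{k=15}^{102} k³ = 27594009 - 11025 = 27582984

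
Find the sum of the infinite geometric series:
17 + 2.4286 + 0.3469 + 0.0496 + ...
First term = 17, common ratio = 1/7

For |r| < 1, S = a / (1 - r)
S = 17 / (1 - (1/7))
S = 17 / (6/7)
S = 119/6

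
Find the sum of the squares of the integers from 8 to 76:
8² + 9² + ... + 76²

Use ∑_{k=1}^{n} k² = n(n+1)(2n+1)/6, then subtract the first 7 terms.
∑_{k=1}^{76} k² = 76×77×153/6 = 149226
∑_{k=1}^{7} k² = 7×8×15/6 = 140
∑_{k=8}^{76} k² = 149226 - 140 = 149086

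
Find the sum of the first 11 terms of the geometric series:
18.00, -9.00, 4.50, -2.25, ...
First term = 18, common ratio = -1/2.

Sₙ = a(1 - rⁿ) / (1 - r)
S_11 = 18(1 - (-1/2)^11) / (1 - (-1/2))
S_11 = 18(1 - (-1/2048)) / (3/2)
S_11 = 6147/512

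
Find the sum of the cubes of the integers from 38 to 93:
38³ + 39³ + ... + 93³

Use ∑_{k=1}^{n} k³ = [n(n+1)/2]², then subtract the first 37 terms.
∑_{k=1}^{93} k³ = [93×94/2]² = 4371² = 19105641
∑_{k=1}^{37} k³ = [37×38/2]² = 703² = 494209
∑_{k=38}^{93} k³ = 19105641 - 494209 = 18611432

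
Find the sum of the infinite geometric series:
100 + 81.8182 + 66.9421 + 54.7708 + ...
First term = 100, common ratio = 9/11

For |r| < 1, S = a / (1 - r)
S = 100 / (1 - (9/11))
S = 100 / (2/11)
S = 550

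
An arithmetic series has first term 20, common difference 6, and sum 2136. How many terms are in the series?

Using S = n/2 × [2a + (n-1)d]
2136 = n/2 × [2(20) + (n-1)(6)]
2136 = n/2 × [40 + 6n - 6]
4272 = n × [34 + 6n]
6n² + (34)n - 4272 = 0
Discriminant: Δ = (34)² - 4(6)(-4272) = 1156 + 102528 = 103684
√Δ = 322
n = [-(34) + √Δ] / (2·6) = (-34 + 322) / 12 = 288 / 12 = 24
(The negative root is discarded since n must be a positive integer.)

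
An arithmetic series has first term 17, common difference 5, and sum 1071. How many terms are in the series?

Using S = n/2 × [2a + (n-1)d]
1071 = n/2 × [2(17) + (n-1)(5)]
1071 = n/2 × [34 + 5n - 5]
2142 = n × [29 + 5n]
5n² + (29)n - 2142 = 0
Discriminant: Δ = (29)² - 4(5)(-2142) = 841 + 42840 = 43681
√Δ = 209
n = [-(29) + √Δ] / (2·5) = (-29 + 209) / 10 = 180 / 10 = 18
(The negative root is discarded since n must be a positive integer.)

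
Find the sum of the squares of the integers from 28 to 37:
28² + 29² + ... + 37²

Use ∑_{k=1}^{n} k² = n(n+1)(2n+1)/6, then subtract the first 27 terms.
∑_{k=1}^{37} k² = 37×38×75/6 = 17575
∑_{k=1}^{27} k² = 27×28×55/6 = 6930
∑_{k=28}^{37} k² = 17575 - 6930 = 10645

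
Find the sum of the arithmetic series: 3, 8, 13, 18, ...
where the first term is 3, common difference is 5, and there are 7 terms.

Sₙ = n/2 × (first + last)
Last term = a + (n-1)d = 3 + (7-1)×5 = 33
S_7 = 7/2 × (3 + 33)
S_7 = 7/2 × 36 = 126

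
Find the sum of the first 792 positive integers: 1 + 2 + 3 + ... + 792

Formula: ∑k = n(n+1)/2
= 792×793/2
= 628056/2
= 314028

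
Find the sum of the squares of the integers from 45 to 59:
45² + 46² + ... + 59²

Use ∑_{k=1}^{n} k² = n(n+1)(2n+1)/6, then subtract the first 44 terms.
∑_{k=1}^{59} k² = 59×60×119/6 = 70210
∑_{k=1}^{44} k² = 44×45×89/6 = 29370
∑_{k=45}^{59} k² = 70210 - 29370 = 40840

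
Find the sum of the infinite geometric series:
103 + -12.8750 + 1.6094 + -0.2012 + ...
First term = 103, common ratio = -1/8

For |r| < 1, S = a / (1 - r)
S = 103 / (1 - (-1/8))
S = 103 / (9/8)
S = 824/9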